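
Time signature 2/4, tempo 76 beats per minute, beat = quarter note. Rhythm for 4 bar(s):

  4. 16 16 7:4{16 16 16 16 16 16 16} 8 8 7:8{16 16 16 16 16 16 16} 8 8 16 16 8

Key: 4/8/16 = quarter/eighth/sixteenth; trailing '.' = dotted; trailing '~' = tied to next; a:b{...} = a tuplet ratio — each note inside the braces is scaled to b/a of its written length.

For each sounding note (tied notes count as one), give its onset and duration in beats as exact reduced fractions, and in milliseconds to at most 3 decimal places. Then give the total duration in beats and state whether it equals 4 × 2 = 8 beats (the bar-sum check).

1) 0.0ms=0b +1184.211ms=3/2b
2) 1184.211ms=3/2b +197.368ms=1/4b
3) 1381.579ms=7/4b +197.368ms=1/4b
4) 1578.947ms=2b +112.782ms=1/7b
5) 1691.729ms=15/7b +112.782ms=1/7b
6) 1804.511ms=16/7b +112.782ms=1/7b
7) 1917.293ms=17/7b +112.782ms=1/7b
8) 2030.075ms=18/7b +112.782ms=1/7b
9) 2142.857ms=19/7b +112.782ms=1/7b
10) 2255.639ms=20/7b +112.782ms=1/7b
11) 2368.421ms=3b +394.737ms=1/2b
12) 2763.158ms=7/2b +394.737ms=1/2b
13) 3157.895ms=4b +225.564ms=2/7b
14) 3383.459ms=30/7b +225.564ms=2/7b
15) 3609.023ms=32/7b +225.564ms=2/7b
16) 3834.586ms=34/7b +225.564ms=2/7b
17) 4060.15ms=36/7b +225.564ms=2/7b
18) 4285.714ms=38/7b +225.564ms=2/7b
19) 4511.278ms=40/7b +225.564ms=2/7b
20) 4736.842ms=6b +394.737ms=1/2b
21) 5131.579ms=13/2b +394.737ms=1/2b
22) 5526.316ms=7b +197.368ms=1/4b
23) 5723.684ms=29/4b +197.368ms=1/4b
24) 5921.053ms=15/2b +394.737ms=1/2b
Σ=8b of 8 (76bpm 2/4) — PASS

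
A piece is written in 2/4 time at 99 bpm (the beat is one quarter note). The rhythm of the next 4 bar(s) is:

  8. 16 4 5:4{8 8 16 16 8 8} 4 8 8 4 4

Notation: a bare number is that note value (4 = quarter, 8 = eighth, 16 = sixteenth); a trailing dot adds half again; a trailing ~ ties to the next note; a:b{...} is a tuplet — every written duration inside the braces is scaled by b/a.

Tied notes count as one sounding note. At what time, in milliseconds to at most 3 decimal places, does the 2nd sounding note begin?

1. 0.0ms @ 0 + 454.545ms (3/4)
2. 454.545ms @ 3/4 + 151.515ms (1/4)
3. 606.061ms @ 1 + 606.061ms (1)
4. 1212.121ms @ 2 + 242.424ms (2/5)
5. 1454.545ms @ 12/5 + 242.424ms (2/5)
6. 1696.97ms @ 14/5 + 121.212ms (1/5)
7. 1818.182ms @ 3 + 121.212ms (1/5)
8. 1939.394ms @ 16/5 + 242.424ms (2/5)
9. 2181.818ms @ 18/5 + 242.424ms (2/5)
10. 2424.242ms @ 4 + 606.061ms (1)
11. 3030.303ms @ 5 + 303.03ms (1/2)
12. 3333.333ms @ 11/2 + 303.03ms (1/2)
13. 3636.364ms @ 6 + 606.061ms (1)
14. 4242.424ms @ 7 + 606.061ms (1)

note 2 onset = 3/4b = 454.545ms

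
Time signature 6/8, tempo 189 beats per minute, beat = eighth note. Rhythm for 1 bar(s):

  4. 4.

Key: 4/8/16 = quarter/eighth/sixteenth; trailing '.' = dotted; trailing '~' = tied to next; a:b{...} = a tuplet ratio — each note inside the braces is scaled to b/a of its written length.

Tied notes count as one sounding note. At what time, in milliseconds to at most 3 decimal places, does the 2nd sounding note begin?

1. 0.0ms @ 0 + 952.381ms (3)
2. 952.381ms @ 3 + 952.381ms (3)

note 2 onset = 3b = 952.381ms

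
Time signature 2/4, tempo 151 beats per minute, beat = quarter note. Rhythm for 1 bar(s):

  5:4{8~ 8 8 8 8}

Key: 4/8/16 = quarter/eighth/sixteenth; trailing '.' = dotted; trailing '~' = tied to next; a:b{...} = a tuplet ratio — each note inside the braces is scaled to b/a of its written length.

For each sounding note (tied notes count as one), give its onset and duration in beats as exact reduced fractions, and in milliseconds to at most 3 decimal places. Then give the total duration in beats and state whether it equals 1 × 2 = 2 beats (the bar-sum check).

1) 0.0ms=0b +317.881ms=4/5b
2) 317.881ms=4/5b +158.94ms=2/5b
3) 476.821ms=6/5b +158.94ms=2/5b
4) 635.762ms=8/5b +158.94ms=2/5b
Σ=2b of 2 (151bpm 2/4) — PASS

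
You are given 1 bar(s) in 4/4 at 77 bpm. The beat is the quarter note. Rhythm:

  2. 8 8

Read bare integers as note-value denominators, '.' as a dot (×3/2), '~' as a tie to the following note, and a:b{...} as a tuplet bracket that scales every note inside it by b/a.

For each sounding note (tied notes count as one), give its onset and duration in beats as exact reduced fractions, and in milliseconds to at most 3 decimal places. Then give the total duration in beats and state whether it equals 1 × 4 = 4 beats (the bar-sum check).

1) 0.0ms=0b +2337.662ms=3b
2) 2337.662ms=3b +389.61ms=1/2b
3) 2727.273ms=7/2b +389.61ms=1/2b
Σ=4b of 4 (77bpm 4/4) — PASS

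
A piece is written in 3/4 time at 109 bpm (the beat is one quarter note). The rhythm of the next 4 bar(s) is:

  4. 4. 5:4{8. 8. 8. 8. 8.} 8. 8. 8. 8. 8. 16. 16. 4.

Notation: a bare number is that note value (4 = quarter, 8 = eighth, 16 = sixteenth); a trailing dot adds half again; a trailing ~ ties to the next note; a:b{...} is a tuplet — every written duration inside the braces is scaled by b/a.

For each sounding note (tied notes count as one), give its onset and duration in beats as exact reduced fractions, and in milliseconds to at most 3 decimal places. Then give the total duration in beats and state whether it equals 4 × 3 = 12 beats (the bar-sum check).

1) 0.0ms=0b +825.688ms=3/2b
2) 825.688ms=3/2b +825.688ms=3/2b
3) 1651.376ms=3b +330.275ms=3/5b
4) 1981.651ms=18/5b +330.275ms=3/5b
5) 2311.927ms=21/5b +330.275ms=3/5b
6) 2642.202ms=24/5b +330.275ms=3/5b
7) 2972.477ms=27/5b +330.275ms=3/5b
8) 3302.752ms=6b +412.844ms=3/4b
9) 3715.596ms=27/4b +412.844ms=3/4b
10) 4128.44ms=15/2b +412.844ms=3/4b
11) 4541.284ms=33/4b +412.844ms=3/4b
12) 4954.128ms=9b +412.844ms=3/4b
13) 5366.972ms=39/4b +206.422ms=3/8b
14) 5573.394ms=81/8b +206.422ms=3/8b
15) 5779.817ms=21/2b +825.688ms=3/2b
Σ=12b of 12 (109bpm 3/4) — PASS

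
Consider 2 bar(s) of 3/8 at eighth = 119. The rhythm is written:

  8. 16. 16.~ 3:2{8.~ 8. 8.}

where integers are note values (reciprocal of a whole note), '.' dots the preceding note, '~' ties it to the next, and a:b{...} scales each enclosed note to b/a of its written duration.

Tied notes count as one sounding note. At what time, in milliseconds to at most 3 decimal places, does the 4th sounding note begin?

note 4 onset = 5b = 2521.008ms

1. 0.0ms @ 0 + 756.303ms (3/2)
2. 756.303ms @ 3/2 + 378.151ms (3/4)
3. 1134.454ms @ 9/4 + 1386.555ms (11/4)
4. 2521.008ms @ 5 + 504.202ms (1)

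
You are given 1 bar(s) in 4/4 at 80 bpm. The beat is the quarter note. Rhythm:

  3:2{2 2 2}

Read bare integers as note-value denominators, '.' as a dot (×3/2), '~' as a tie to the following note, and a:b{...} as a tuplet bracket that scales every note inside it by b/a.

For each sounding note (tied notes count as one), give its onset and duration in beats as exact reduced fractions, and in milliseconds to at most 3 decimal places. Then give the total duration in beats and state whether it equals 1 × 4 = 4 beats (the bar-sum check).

1) 0.0ms=0b +1000.0ms=4/3b
2) 1000.0ms=4/3b +1000.0ms=4/3b
3) 2000.0ms=8/3b +1000.0ms=4/3b
Σ=4b of 4 (80bpm 4/4) — PASS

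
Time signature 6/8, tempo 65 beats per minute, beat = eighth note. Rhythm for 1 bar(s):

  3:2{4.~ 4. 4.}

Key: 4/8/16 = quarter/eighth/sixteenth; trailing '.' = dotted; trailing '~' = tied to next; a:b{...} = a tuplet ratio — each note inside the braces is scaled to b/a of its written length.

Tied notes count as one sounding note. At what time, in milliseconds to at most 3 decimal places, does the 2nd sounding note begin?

1. 0.0ms @ 0 + 3692.308ms (4)
2. 3692.308ms @ 4 + 1846.154ms (2)

note 2 onset = 4b = 3692.308ms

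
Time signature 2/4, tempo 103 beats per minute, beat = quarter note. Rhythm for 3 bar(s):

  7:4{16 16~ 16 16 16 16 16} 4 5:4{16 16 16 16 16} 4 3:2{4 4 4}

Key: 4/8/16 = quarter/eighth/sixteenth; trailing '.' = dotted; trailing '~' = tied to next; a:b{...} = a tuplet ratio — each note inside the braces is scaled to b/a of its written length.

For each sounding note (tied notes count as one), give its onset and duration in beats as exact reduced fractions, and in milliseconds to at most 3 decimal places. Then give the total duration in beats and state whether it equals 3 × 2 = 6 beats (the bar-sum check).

1) 0.0ms=0b +83.218ms=1/7b
2) 83.218ms=1/7b +166.436ms=2/7b
3) 249.653ms=3/7b +83.218ms=1/7b
4) 332.871ms=4/7b +83.218ms=1/7b
5) 416.089ms=5/7b +83.218ms=1/7b
6) 499.307ms=6/7b +83.218ms=1/7b
7) 582.524ms=1b +582.524ms=1b
8) 1165.049ms=2b +116.505ms=1/5b
9) 1281.553ms=11/5b +116.505ms=1/5b
10) 1398.058ms=12/5b +116.505ms=1/5b
11) 1514.563ms=13/5b +116.505ms=1/5b
12) 1631.068ms=14/5b +116.505ms=1/5b
13) 1747.573ms=3b +582.524ms=1b
14) 2330.097ms=4b +388.35ms=2/3b
15) 2718.447ms=14/3b +388.35ms=2/3b
16) 3106.796ms=16/3b +388.35ms=2/3b
Σ=6b of 6 (103bpm 2/4) — PASS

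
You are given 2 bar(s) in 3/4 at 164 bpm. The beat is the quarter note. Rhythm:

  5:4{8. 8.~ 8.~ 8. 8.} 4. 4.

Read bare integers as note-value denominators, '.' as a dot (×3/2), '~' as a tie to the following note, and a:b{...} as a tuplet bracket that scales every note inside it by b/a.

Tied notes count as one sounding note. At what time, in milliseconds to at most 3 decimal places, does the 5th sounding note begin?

note 5 onset = 9/2b = 1646.341ms

1. 0.0ms @ 0 + 219.512ms (3/5)
2. 219.512ms @ 3/5 + 658.537ms (9/5)
3. 878.049ms @ 12/5 + 219.512ms (3/5)
4. 1097.561ms @ 3 + 548.78ms (3/2)
5. 1646.341ms @ 9/2 + 548.78ms (3/2)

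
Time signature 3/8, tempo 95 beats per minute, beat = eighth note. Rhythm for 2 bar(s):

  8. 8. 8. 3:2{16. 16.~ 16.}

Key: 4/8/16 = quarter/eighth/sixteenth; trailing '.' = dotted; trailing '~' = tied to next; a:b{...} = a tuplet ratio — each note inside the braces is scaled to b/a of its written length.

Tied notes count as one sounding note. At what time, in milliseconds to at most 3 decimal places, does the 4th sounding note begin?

note 4 onset = 9/2b = 2842.105ms

1. 0.0ms @ 0 + 947.368ms (3/2)
2. 947.368ms @ 3/2 + 947.368ms (3/2)
3. 1894.737ms @ 3 + 947.368ms (3/2)
4. 2842.105ms @ 9/2 + 315.789ms (1/2)
5. 3157.895ms @ 5 + 631.579ms (1)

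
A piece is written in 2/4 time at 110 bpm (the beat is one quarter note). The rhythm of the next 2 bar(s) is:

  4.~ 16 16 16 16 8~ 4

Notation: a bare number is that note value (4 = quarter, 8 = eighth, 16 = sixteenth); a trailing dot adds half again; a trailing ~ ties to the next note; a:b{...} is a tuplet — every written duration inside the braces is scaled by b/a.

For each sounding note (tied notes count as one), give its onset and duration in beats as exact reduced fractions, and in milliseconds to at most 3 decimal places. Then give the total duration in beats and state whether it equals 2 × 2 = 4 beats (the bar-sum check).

1) 0.0ms=0b +954.545ms=7/4b
2) 954.545ms=7/4b +136.364ms=1/4b
3) 1090.909ms=2b +136.364ms=1/4b
4) 1227.273ms=9/4b +136.364ms=1/4b
5) 1363.636ms=5/2b +818.182ms=3/2b
Σ=4b of 4 (110bpm 2/4) — PASS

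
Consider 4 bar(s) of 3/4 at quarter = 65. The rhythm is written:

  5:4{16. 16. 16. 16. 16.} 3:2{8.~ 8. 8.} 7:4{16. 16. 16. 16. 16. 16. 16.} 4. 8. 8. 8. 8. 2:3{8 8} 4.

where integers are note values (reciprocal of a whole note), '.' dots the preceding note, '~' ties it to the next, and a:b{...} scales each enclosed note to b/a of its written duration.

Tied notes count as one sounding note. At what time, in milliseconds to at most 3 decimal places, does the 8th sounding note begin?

note 8 onset = 3b = 2769.231ms

1. 0.0ms @ 0 + 276.923ms (3/10)
2. 276.923ms @ 3/10 + 276.923ms (3/10)
3. 553.846ms @ 3/5 + 276.923ms (3/10)
4. 830.769ms @ 9/10 + 276.923ms (3/10)
5. 1107.692ms @ 6/5 + 276.923ms (3/10)
6. 1384.615ms @ 3/2 + 923.077ms (1)
7. 2307.692ms @ 5/2 + 461.538ms (1/2)
8. 2769.231ms @ 3 + 197.802ms (3/14)
9. 2967.033ms @ 45/14 + 197.802ms (3/14)
10. 3164.835ms @ 24/7 + 197.802ms (3/14)
11. 3362.637ms @ 51/14 + 197.802ms (3/14)
12. 3560.44ms @ 27/7 + 197.802ms (3/14)
13. 3758.242ms @ 57/14 + 197.802ms (3/14)
14. 3956.044ms @ 30/7 + 197.802ms (3/14)
15. 4153.846ms @ 9/2 + 1384.615ms (3/2)
16. 5538.462ms @ 6 + 692.308ms (3/4)
17. 6230.769ms @ 27/4 + 692.308ms (3/4)
18. 6923.077ms @ 15/2 + 692.308ms (3/4)
19. 7615.385ms @ 33/4 + 692.308ms (3/4)
20. 8307.692ms @ 9 + 692.308ms (3/4)
21. 9000.0ms @ 39/4 + 692.308ms (3/4)
22. 9692.308ms @ 21/2 + 1384.615ms (3/2)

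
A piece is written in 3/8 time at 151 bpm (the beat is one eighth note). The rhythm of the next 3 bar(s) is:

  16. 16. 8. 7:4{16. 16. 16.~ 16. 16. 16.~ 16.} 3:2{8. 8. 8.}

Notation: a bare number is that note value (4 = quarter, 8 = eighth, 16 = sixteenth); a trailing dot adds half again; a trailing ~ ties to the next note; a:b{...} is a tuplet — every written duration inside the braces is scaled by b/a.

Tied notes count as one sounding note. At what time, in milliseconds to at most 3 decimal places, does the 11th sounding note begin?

note 11 onset = 8b = 3178.808ms

1. 0.0ms @ 0 + 298.013ms (3/4)
2. 298.013ms @ 3/4 + 298.013ms (3/4)
3. 596.026ms @ 3/2 + 596.026ms (3/2)
4. 1192.053ms @ 3 + 170.293ms (3/7)
5. 1362.346ms @ 24/7 + 170.293ms (3/7)
6. 1532.64ms @ 27/7 + 340.587ms (6/7)
7. 1873.226ms @ 33/7 + 170.293ms (3/7)
8. 2043.519ms @ 36/7 + 340.587ms (6/7)
9. 2384.106ms @ 6 + 397.351ms (1)
10. 2781.457ms @ 7 + 397.351ms (1)
11. 3178.808ms @ 8 + 397.351ms (1)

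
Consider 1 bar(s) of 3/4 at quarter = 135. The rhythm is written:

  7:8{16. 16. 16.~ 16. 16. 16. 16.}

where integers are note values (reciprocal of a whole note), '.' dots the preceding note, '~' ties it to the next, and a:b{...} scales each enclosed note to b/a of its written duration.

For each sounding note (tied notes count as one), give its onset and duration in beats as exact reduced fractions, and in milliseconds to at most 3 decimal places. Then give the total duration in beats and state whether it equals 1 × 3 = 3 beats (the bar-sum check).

1) 0.0ms=0b +190.476ms=3/7b
2) 190.476ms=3/7b +190.476ms=3/7b
3) 380.952ms=6/7b +380.952ms=6/7b
4) 761.905ms=12/7b +190.476ms=3/7b
5) 952.381ms=15/7b +190.476ms=3/7b
6) 1142.857ms=18/7b +190.476ms=3/7b
Σ=3b of 3 (135bpm 3/4) — PASS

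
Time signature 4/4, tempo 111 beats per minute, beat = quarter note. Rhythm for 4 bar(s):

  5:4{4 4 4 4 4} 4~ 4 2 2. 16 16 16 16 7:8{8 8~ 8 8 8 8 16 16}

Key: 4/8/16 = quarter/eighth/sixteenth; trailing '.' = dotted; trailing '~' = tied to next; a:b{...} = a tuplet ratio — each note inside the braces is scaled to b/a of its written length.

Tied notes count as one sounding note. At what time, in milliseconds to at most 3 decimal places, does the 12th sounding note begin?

1. 0.0ms @ 0 + 432.432ms (4/5)
2. 432.432ms @ 4/5 + 432.432ms (4/5)
3. 864.865ms @ 8/5 + 432.432ms (4/5)
4. 1297.297ms @ 12/5 + 432.432ms (4/5)
5. 1729.73ms @ 16/5 + 432.432ms (4/5)
6. 2162.162ms @ 4 + 1081.081ms (2)
7. 3243.243ms @ 6 + 1081.081ms (2)
8. 4324.324ms @ 8 + 1621.622ms (3)
9. 5945.946ms @ 11 + 135.135ms (1/4)
10. 6081.081ms @ 45/4 + 135.135ms (1/4)
11. 6216.216ms @ 23/2 + 135.135ms (1/4)
12. 6351.351ms @ 47/4 + 135.135ms (1/4)
13. 6486.486ms @ 12 + 308.88ms (4/7)
14. 6795.367ms @ 88/7 + 617.761ms (8/7)
15. 7413.127ms @ 96/7 + 308.88ms (4/7)
16. 7722.008ms @ 100/7 + 308.88ms (4/7)
17. 8030.888ms @ 104/7 + 308.88ms (4/7)
18. 8339.768ms @ 108/7 + 154.44ms (2/7)
19. 8494.208ms @ 110/7 + 154.44ms (2/7)

note 12 onset = 47/4b = 6351.351ms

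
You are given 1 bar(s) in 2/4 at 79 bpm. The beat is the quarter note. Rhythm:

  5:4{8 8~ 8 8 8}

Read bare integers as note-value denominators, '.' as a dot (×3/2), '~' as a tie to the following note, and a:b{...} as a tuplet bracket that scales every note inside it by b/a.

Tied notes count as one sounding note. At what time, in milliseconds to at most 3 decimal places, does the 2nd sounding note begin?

1. 0.0ms @ 0 + 303.797ms (2/5)
2. 303.797ms @ 2/5 + 607.595ms (4/5)
3. 911.392ms @ 6/5 + 303.797ms (2/5)
4. 1215.19ms @ 8/5 + 303.797ms (2/5)

note 2 onset = 2/5b = 303.797ms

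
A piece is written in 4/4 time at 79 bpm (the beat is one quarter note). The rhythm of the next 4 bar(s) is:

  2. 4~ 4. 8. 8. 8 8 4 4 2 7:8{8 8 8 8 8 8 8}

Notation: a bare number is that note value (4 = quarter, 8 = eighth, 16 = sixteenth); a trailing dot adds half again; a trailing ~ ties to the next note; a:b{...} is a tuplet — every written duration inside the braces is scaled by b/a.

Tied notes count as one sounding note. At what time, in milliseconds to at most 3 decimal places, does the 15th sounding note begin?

note 15 onset = 104/7b = 11283.906ms

1. 0.0ms @ 0 + 2278.481ms (3)
2. 2278.481ms @ 3 + 1898.734ms (5/2)
3. 4177.215ms @ 11/2 + 569.62ms (3/4)
4. 4746.835ms @ 25/4 + 569.62ms (3/4)
5. 5316.456ms @ 7 + 379.747ms (1/2)
6. 5696.203ms @ 15/2 + 379.747ms (1/2)
7. 6075.949ms @ 8 + 759.494ms (1)
8. 6835.443ms @ 9 + 759.494ms (1)
9. 7594.937ms @ 10 + 1518.987ms (2)
10. 9113.924ms @ 12 + 433.996ms (4/7)
11. 9547.92ms @ 88/7 + 433.996ms (4/7)
12. 9981.917ms @ 92/7 + 433.996ms (4/7)
13. 10415.913ms @ 96/7 + 433.996ms (4/7)
14. 10849.91ms @ 100/7 + 433.996ms (4/7)
15. 11283.906ms @ 104/7 + 433.996ms (4/7)
16. 11717.902ms @ 108/7 + 433.996ms (4/7)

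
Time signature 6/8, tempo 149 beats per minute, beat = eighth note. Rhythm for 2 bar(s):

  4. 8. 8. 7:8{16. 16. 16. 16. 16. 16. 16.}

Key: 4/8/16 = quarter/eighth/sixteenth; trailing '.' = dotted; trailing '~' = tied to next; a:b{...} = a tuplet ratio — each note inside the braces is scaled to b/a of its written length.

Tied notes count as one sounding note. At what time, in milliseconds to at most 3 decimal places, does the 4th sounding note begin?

1. 0.0ms @ 0 + 1208.054ms (3)
2. 1208.054ms @ 3 + 604.027ms (3/2)
3. 1812.081ms @ 9/2 + 604.027ms (3/2)
4. 2416.107ms @ 6 + 345.158ms (6/7)
5. 2761.266ms @ 48/7 + 345.158ms (6/7)
6. 3106.424ms @ 54/7 + 345.158ms (6/7)
7. 3451.582ms @ 60/7 + 345.158ms (6/7)
8. 3796.74ms @ 66/7 + 345.158ms (6/7)
9. 4141.898ms @ 72/7 + 345.158ms (6/7)
10. 4487.057ms @ 78/7 + 345.158ms (6/7)

note 4 onset = 6b = 2416.107ms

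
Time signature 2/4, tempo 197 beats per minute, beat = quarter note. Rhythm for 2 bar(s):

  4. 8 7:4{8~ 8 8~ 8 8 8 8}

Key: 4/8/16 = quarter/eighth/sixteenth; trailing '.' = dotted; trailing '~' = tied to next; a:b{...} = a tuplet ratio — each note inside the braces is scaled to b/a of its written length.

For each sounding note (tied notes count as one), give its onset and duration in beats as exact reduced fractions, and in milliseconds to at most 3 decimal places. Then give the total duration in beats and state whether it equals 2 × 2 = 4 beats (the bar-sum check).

1) 0.0ms=0b +456.853ms=3/2b
2) 456.853ms=3/2b +152.284ms=1/2b
3) 609.137ms=2b +174.039ms=4/7b
4) 783.176ms=18/7b +174.039ms=4/7b
5) 957.215ms=22/7b +87.02ms=2/7b
6) 1044.235ms=24/7b +87.02ms=2/7b
7) 1131.255ms=26/7b +87.02ms=2/7b
Σ=4b of 4 (197bpm 2/4) — PASS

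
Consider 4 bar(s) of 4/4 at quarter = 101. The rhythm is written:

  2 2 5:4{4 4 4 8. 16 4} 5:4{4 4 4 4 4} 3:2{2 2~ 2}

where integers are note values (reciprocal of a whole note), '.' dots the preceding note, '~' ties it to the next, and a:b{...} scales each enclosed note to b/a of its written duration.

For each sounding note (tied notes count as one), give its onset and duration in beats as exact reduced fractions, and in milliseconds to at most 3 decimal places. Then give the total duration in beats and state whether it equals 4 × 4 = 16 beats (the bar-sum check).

1) 0.0ms=0b +1188.119ms=2b
2) 1188.119ms=2b +1188.119ms=2b
3) 2376.238ms=4b +475.248ms=4/5b
4) 2851.485ms=24/5b +475.248ms=4/5b
5) 3326.733ms=28/5b +475.248ms=4/5b
6) 3801.98ms=32/5b +356.436ms=3/5b
7) 4158.416ms=7b +118.812ms=1/5b
8) 4277.228ms=36/5b +475.248ms=4/5b
9) 4752.475ms=8b +475.248ms=4/5b
10) 5227.723ms=44/5b +475.248ms=4/5b
11) 5702.97ms=48/5b +475.248ms=4/5b
12) 6178.218ms=52/5b +475.248ms=4/5b
13) 6653.465ms=56/5b +475.248ms=4/5b
14) 7128.713ms=12b +792.079ms=4/3b
15) 7920.792ms=40/3b +1584.158ms=8/3b
Σ=16b of 16 (101bpm 4/4) — PASS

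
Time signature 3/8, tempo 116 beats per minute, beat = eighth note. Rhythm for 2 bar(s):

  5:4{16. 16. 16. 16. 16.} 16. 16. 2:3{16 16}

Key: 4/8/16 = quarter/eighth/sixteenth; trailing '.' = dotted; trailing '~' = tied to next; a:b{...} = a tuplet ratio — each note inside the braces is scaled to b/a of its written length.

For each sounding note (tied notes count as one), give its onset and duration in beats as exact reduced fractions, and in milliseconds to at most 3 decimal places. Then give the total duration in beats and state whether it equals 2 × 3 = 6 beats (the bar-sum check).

1) 0.0ms=0b +310.345ms=3/5b
2) 310.345ms=3/5b +310.345ms=3/5b
3) 620.69ms=6/5b +310.345ms=3/5b
4) 931.034ms=9/5b +310.345ms=3/5b
5) 1241.379ms=12/5b +310.345ms=3/5b
6) 1551.724ms=3b +387.931ms=3/4b
7) 1939.655ms=15/4b +387.931ms=3/4b
8) 2327.586ms=9/2b +387.931ms=3/4b
9) 2715.517ms=21/4b +387.931ms=3/4b
Σ=6b of 6 (116bpm 3/8) — PASS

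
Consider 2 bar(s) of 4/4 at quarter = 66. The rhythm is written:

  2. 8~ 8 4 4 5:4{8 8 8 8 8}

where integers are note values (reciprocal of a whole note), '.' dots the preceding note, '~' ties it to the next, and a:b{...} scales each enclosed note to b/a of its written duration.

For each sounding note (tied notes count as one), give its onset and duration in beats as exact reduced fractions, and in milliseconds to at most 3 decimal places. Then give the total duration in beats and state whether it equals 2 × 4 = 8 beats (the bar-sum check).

1) 0.0ms=0b +2727.273ms=3b
2) 2727.273ms=3b +909.091ms=1b
3) 3636.364ms=4b +909.091ms=1b
4) 4545.455ms=5b +909.091ms=1b
5) 5454.545ms=6b +363.636ms=2/5b
6) 5818.182ms=32/5b +363.636ms=2/5b
7) 6181.818ms=34/5b +363.636ms=2/5b
8) 6545.455ms=36/5b +363.636ms=2/5b
9) 6909.091ms=38/5b +363.636ms=2/5b
Σ=8b of 8 (66bpm 4/4) — PASS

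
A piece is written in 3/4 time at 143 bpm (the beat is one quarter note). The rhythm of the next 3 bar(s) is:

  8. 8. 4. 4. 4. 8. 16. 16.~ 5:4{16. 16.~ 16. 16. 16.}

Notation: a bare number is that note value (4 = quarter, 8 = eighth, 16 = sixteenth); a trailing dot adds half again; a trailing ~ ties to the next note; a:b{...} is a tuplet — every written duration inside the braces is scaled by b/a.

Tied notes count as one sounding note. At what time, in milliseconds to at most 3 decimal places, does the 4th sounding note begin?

1. 0.0ms @ 0 + 314.685ms (3/4)
2. 314.685ms @ 3/4 + 314.685ms (3/4)
3. 629.371ms @ 3/2 + 629.371ms (3/2)
4. 1258.741ms @ 3 + 629.371ms (3/2)
5. 1888.112ms @ 9/2 + 629.371ms (3/2)
6. 2517.483ms @ 6 + 314.685ms (3/4)
7. 2832.168ms @ 27/4 + 157.343ms (3/8)
8. 2989.51ms @ 57/8 + 283.217ms (27/40)
9. 3272.727ms @ 39/5 + 251.748ms (3/5)
10. 3524.476ms @ 42/5 + 125.874ms (3/10)
11. 3650.35ms @ 87/10 + 125.874ms (3/10)

note 4 onset = 3b = 1258.741ms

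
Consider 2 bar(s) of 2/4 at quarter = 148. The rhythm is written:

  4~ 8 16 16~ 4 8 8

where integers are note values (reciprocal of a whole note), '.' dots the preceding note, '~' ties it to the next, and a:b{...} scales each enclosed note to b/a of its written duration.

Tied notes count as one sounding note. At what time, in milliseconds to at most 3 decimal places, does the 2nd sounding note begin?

1. 0.0ms @ 0 + 608.108ms (3/2)
2. 608.108ms @ 3/2 + 101.351ms (1/4)
3. 709.459ms @ 7/4 + 506.757ms (5/4)
4. 1216.216ms @ 3 + 202.703ms (1/2)
5. 1418.919ms @ 7/2 + 202.703ms (1/2)

note 2 onset = 3/2b = 608.108ms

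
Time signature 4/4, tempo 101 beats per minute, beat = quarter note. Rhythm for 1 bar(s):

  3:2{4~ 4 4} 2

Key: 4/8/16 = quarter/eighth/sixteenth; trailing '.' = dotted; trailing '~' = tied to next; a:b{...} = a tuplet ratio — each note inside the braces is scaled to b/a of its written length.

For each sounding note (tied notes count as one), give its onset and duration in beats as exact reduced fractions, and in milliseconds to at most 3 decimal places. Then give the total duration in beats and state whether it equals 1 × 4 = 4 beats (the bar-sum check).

1) 0.0ms=0b +792.079ms=4/3b
2) 792.079ms=4/3b +396.04ms=2/3b
3) 1188.119ms=2b +1188.119ms=2b
Σ=4b of 4 (101bpm 4/4) — PASS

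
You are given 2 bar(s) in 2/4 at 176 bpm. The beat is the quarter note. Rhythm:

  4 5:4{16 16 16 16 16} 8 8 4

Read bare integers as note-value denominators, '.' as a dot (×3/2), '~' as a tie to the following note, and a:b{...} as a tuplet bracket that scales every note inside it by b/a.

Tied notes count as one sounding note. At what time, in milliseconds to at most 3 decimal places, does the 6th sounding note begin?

1. 0.0ms @ 0 + 340.909ms (1)
2. 340.909ms @ 1 + 68.182ms (1/5)
3. 409.091ms @ 6/5 + 68.182ms (1/5)
4. 477.273ms @ 7/5 + 68.182ms (1/5)
5. 545.455ms @ 8/5 + 68.182ms (1/5)
6. 613.636ms @ 9/5 + 68.182ms (1/5)
7. 681.818ms @ 2 + 170.455ms (1/2)
8. 852.273ms @ 5/2 + 170.455ms (1/2)
9. 1022.727ms @ 3 + 340.909ms (1)

note 6 onset = 9/5b = 613.636ms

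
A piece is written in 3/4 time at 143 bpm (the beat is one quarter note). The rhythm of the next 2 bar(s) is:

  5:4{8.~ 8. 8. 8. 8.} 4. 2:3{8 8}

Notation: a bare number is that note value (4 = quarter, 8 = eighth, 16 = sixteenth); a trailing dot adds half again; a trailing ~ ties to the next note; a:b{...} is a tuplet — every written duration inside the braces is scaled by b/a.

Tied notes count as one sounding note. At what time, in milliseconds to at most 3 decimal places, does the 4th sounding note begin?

note 4 onset = 12/5b = 1006.993ms

1. 0.0ms @ 0 + 503.497ms (6/5)
2. 503.497ms @ 6/5 + 251.748ms (3/5)
3. 755.245ms @ 9/5 + 251.748ms (3/5)
4. 1006.993ms @ 12/5 + 251.748ms (3/5)
5. 1258.741ms @ 3 + 629.371ms (3/2)
6. 1888.112ms @ 9/2 + 314.685ms (3/4)
7. 2202.797ms @ 21/4 + 314.685ms (3/4)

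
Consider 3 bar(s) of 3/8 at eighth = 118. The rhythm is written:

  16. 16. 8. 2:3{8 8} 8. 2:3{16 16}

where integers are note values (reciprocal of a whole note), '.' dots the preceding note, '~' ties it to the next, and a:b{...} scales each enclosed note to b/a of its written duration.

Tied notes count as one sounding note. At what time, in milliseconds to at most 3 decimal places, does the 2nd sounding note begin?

1. 0.0ms @ 0 + 381.356ms (3/4)
2. 381.356ms @ 3/4 + 381.356ms (3/4)
3. 762.712ms @ 3/2 + 762.712ms (3/2)
4. 1525.424ms @ 3 + 762.712ms (3/2)
5. 2288.136ms @ 9/2 + 762.712ms (3/2)
6. 3050.847ms @ 6 + 762.712ms (3/2)
7. 3813.559ms @ 15/2 + 381.356ms (3/4)
8. 4194.915ms @ 33/4 + 381.356ms (3/4)

note 2 onset = 3/4b = 381.356ms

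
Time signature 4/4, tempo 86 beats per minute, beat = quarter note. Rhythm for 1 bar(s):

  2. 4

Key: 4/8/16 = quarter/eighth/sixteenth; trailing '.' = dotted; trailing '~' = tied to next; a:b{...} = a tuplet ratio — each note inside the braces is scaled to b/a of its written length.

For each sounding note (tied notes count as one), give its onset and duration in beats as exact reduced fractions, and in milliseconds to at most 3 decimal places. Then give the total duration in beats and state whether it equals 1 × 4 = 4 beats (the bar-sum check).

1) 0.0ms=0b +2093.023ms=3b
2) 2093.023ms=3b +697.674ms=1b
Σ=4b of 4 (86bpm 4/4) — PASS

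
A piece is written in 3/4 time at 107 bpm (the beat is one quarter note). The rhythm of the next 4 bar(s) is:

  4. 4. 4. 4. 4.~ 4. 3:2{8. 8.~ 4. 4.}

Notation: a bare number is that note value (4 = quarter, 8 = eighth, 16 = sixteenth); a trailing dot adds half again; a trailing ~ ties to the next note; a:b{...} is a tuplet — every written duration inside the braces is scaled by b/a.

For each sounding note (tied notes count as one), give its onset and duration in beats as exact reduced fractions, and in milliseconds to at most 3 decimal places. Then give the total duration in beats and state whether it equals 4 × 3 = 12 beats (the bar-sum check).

1) 0.0ms=0b +841.121ms=3/2b
2) 841.121ms=3/2b +841.121ms=3/2b
3) 1682.243ms=3b +841.121ms=3/2b
4) 2523.364ms=9/2b +841.121ms=3/2b
5) 3364.486ms=6b +1682.243ms=3b
6) 5046.729ms=9b +280.374ms=1/2b
7) 5327.103ms=19/2b +841.121ms=3/2b
8) 6168.224ms=11b +560.748ms=1b
Σ=12b of 12 (107bpm 3/4) — PASS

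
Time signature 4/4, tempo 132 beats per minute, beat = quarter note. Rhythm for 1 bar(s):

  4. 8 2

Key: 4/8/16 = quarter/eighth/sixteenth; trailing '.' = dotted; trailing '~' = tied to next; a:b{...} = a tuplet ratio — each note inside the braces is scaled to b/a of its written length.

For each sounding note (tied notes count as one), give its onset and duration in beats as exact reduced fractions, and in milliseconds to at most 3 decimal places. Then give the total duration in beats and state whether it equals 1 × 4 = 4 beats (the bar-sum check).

1) 0.0ms=0b +681.818ms=3/2b
2) 681.818ms=3/2b +227.273ms=1/2b
3) 909.091ms=2b +909.091ms=2b
Σ=4b of 4 (132bpm 4/4) — PASS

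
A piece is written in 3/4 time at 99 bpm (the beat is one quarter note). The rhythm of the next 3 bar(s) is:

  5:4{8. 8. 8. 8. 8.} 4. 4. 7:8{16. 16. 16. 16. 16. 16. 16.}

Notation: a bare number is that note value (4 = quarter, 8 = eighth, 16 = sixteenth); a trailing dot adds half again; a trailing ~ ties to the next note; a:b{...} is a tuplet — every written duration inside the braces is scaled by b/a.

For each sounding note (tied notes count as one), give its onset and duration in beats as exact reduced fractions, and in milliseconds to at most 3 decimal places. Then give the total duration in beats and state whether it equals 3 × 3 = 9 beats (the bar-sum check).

1) 0.0ms=0b +363.636ms=3/5b
2) 363.636ms=3/5b +363.636ms=3/5b
3) 727.273ms=6/5b +363.636ms=3/5b
4) 1090.909ms=9/5b +363.636ms=3/5b
5) 1454.545ms=12/5b +363.636ms=3/5b
6) 1818.182ms=3b +909.091ms=3/2b
7) 2727.273ms=9/2b +909.091ms=3/2b
8) 3636.364ms=6b +259.74ms=3/7b
9) 3896.104ms=45/7b +259.74ms=3/7b
10) 4155.844ms=48/7b +259.74ms=3/7b
11) 4415.584ms=51/7b +259.74ms=3/7b
12) 4675.325ms=54/7b +259.74ms=3/7b
13) 4935.065ms=57/7b +259.74ms=3/7b
14) 5194.805ms=60/7b +259.74ms=3/7b
Σ=9b of 9 (99bpm 3/4) — PASS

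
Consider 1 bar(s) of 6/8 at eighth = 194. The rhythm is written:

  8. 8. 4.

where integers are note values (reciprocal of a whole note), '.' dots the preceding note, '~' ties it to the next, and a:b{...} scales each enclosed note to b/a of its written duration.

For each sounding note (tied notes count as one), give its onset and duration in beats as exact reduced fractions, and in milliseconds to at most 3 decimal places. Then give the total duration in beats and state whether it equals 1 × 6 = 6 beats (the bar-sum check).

1) 0.0ms=0b +463.918ms=3/2b
2) 463.918ms=3/2b +463.918ms=3/2b
3) 927.835ms=3b +927.835ms=3b
Σ=6b of 6 (194bpm 6/8) — PASS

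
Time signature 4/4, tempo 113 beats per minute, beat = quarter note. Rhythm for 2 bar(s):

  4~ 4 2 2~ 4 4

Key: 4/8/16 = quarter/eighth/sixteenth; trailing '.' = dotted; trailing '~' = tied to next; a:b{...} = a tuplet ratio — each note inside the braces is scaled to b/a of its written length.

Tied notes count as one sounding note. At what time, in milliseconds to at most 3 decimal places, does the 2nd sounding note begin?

1. 0.0ms @ 0 + 1061.947ms (2)
2. 1061.947ms @ 2 + 1061.947ms (2)
3. 2123.894ms @ 4 + 1592.92ms (3)
4. 3716.814ms @ 7 + 530.973ms (1)

note 2 onset = 2b = 1061.947ms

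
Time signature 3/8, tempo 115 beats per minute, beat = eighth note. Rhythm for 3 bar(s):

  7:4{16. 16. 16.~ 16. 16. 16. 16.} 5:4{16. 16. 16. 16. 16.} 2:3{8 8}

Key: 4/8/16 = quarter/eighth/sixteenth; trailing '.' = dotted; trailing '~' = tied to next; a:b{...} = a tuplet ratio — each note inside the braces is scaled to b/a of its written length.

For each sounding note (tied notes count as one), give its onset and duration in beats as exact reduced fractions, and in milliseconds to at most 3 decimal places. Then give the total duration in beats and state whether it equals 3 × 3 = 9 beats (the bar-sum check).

1) 0.0ms=0b +223.602ms=3/7b
2) 223.602ms=3/7b +223.602ms=3/7b
3) 447.205ms=6/7b +447.205ms=6/7b
4) 894.41ms=12/7b +223.602ms=3/7b
5) 1118.012ms=15/7b +223.602ms=3/7b
6) 1341.615ms=18/7b +223.602ms=3/7b
7) 1565.217ms=3b +313.043ms=3/5b
8) 1878.261ms=18/5b +313.043ms=3/5b
9) 2191.304ms=21/5b +313.043ms=3/5b
10) 2504.348ms=24/5b +313.043ms=3/5b
11) 2817.391ms=27/5b +313.043ms=3/5b
12) 3130.435ms=6b +782.609ms=3/2b
13) 3913.043ms=15/2b +782.609ms=3/2b
Σ=9b of 9 (115bpm 3/8) — PASS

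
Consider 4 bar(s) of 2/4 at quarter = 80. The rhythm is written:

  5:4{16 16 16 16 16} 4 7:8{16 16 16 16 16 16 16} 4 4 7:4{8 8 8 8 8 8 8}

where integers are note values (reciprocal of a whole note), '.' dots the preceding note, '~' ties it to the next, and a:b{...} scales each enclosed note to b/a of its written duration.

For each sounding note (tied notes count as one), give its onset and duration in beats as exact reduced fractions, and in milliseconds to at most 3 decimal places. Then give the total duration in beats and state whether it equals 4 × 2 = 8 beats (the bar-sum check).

1) 0.0ms=0b +150.0ms=1/5b
2) 150.0ms=1/5b +150.0ms=1/5b
3) 300.0ms=2/5b +150.0ms=1/5b
4) 450.0ms=3/5b +150.0ms=1/5b
5) 600.0ms=4/5b +150.0ms=1/5b
6) 750.0ms=1b +750.0ms=1b
7) 1500.0ms=2b +214.286ms=2/7b
8) 1714.286ms=16/7b +214.286ms=2/7b
9) 1928.571ms=18/7b +214.286ms=2/7b
10) 2142.857ms=20/7b +214.286ms=2/7b
11) 2357.143ms=22/7b +214.286ms=2/7b
12) 2571.429ms=24/7b +214.286ms=2/7b
13) 2785.714ms=26/7b +214.286ms=2/7b
14) 3000.0ms=4b +750.0ms=1b
15) 3750.0ms=5b +750.0ms=1b
16) 4500.0ms=6b +214.286ms=2/7b
17) 4714.286ms=44/7b +214.286ms=2/7b
18) 4928.571ms=46/7b +214.286ms=2/7b
19) 5142.857ms=48/7b +214.286ms=2/7b
20) 5357.143ms=50/7b +214.286ms=2/7b
21) 5571.429ms=52/7b +214.286ms=2/7b
22) 5785.714ms=54/7b +214.286ms=2/7b
Σ=8b of 8 (80bpm 2/4) — PASS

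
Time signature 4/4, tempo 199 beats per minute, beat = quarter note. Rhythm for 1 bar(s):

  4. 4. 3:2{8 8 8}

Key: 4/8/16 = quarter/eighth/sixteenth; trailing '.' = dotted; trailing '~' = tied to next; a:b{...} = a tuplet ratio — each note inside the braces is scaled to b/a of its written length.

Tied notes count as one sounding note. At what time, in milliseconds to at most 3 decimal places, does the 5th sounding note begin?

note 5 onset = 11/3b = 1105.528ms

1. 0.0ms @ 0 + 452.261ms (3/2)
2. 452.261ms @ 3/2 + 452.261ms (3/2)
3. 904.523ms @ 3 + 100.503ms (1/3)
4. 1005.025ms @ 10/3 + 100.503ms (1/3)
5. 1105.528ms @ 11/3 + 100.503ms (1/3)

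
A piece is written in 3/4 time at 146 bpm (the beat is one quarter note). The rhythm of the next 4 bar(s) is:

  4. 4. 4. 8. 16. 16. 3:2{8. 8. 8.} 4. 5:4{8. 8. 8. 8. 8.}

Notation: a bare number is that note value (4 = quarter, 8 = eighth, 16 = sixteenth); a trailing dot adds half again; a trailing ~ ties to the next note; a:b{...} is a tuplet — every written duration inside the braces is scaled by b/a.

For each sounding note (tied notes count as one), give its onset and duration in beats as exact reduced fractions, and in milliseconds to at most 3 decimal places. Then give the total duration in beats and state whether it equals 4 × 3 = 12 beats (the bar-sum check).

1) 0.0ms=0b +616.438ms=3/2b
2) 616.438ms=3/2b +616.438ms=3/2b
3) 1232.877ms=3b +616.438ms=3/2b
4) 1849.315ms=9/2b +308.219ms=3/4b
5) 2157.534ms=21/4b +154.11ms=3/8b
6) 2311.644ms=45/8b +154.11ms=3/8b
7) 2465.753ms=6b +205.479ms=1/2b
8) 2671.233ms=13/2b +205.479ms=1/2b
9) 2876.712ms=7b +205.479ms=1/2b
10) 3082.192ms=15/2b +616.438ms=3/2b
11) 3698.63ms=9b +246.575ms=3/5b
12) 3945.205ms=48/5b +246.575ms=3/5b
13) 4191.781ms=51/5b +246.575ms=3/5b
14) 4438.356ms=54/5b +246.575ms=3/5b
15) 4684.932ms=57/5b +246.575ms=3/5b
Σ=12b of 12 (146bpm 3/4) — PASS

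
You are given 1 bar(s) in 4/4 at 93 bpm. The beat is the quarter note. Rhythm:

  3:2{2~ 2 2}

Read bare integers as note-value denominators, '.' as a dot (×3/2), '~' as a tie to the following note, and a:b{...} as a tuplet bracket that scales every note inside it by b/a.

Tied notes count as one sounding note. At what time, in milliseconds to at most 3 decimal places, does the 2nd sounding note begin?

note 2 onset = 8/3b = 1720.43ms

1. 0.0ms @ 0 + 1720.43ms (8/3)
2. 1720.43ms @ 8/3 + 860.215ms (4/3)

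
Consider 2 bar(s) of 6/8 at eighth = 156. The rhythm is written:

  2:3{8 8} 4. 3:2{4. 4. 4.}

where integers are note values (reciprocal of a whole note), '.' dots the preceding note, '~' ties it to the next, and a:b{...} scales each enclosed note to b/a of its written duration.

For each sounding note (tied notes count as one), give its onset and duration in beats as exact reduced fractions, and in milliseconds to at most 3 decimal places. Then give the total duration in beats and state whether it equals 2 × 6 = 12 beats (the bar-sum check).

1) 0.0ms=0b +576.923ms=3/2b
2) 576.923ms=3/2b +576.923ms=3/2b
3) 1153.846ms=3b +1153.846ms=3b
4) 2307.692ms=6b +769.231ms=2b
5) 3076.923ms=8b +769.231ms=2b
6) 3846.154ms=10b +769.231ms=2b
Σ=12b of 12 (156bpm 6/8) — PASS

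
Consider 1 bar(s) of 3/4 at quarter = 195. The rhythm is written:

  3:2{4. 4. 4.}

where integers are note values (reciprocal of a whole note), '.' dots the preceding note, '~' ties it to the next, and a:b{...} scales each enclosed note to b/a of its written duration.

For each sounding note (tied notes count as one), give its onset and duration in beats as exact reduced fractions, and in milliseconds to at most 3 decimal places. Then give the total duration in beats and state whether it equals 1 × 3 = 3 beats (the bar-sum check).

1) 0.0ms=0b +307.692ms=1b
2) 307.692ms=1b +307.692ms=1b
3) 615.385ms=2b +307.692ms=1b
Σ=3b of 3 (195bpm 3/4) — PASS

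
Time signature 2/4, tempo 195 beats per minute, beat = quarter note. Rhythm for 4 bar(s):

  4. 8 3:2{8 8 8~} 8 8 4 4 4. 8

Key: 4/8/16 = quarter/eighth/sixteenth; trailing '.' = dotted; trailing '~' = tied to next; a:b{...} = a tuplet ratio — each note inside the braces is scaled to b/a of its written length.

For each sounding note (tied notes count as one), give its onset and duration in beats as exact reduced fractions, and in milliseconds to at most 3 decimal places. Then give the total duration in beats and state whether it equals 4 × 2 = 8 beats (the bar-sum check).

1) 0.0ms=0b +461.538ms=3/2b
2) 461.538ms=3/2b +153.846ms=1/2b
3) 615.385ms=2b +102.564ms=1/3b
4) 717.949ms=7/3b +102.564ms=1/3b
5) 820.513ms=8/3b +256.41ms=5/6b
6) 1076.923ms=7/2b +153.846ms=1/2b
7) 1230.769ms=4b +307.692ms=1b
8) 1538.462ms=5b +307.692ms=1b
9) 1846.154ms=6b +461.538ms=3/2b
10) 2307.692ms=15/2b +153.846ms=1/2b
Σ=8b of 8 (195bpm 2/4) — PASS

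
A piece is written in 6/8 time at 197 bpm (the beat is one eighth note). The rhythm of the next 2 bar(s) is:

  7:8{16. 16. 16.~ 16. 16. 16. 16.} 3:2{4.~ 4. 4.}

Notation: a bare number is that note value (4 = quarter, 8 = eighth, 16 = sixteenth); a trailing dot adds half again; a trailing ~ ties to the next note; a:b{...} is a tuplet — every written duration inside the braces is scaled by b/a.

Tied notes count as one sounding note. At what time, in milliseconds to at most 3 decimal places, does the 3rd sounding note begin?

note 3 onset = 12/7b = 522.117ms

1. 0.0ms @ 0 + 261.059ms (6/7)
2. 261.059ms @ 6/7 + 261.059ms (6/7)
3. 522.117ms @ 12/7 + 522.117ms (12/7)
4. 1044.235ms @ 24/7 + 261.059ms (6/7)
5. 1305.294ms @ 30/7 + 261.059ms (6/7)
6. 1566.352ms @ 36/7 + 261.059ms (6/7)
7. 1827.411ms @ 6 + 1218.274ms (4)
8. 3045.685ms @ 10 + 609.137ms (2)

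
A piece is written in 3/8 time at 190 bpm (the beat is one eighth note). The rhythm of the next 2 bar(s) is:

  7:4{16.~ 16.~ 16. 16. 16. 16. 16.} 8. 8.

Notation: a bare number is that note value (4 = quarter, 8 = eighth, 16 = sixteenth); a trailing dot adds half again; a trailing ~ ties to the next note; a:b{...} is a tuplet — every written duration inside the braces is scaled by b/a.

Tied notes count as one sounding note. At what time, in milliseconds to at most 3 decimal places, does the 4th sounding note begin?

1. 0.0ms @ 0 + 406.015ms (9/7)
2. 406.015ms @ 9/7 + 135.338ms (3/7)
3. 541.353ms @ 12/7 + 135.338ms (3/7)
4. 676.692ms @ 15/7 + 135.338ms (3/7)
5. 812.03ms @ 18/7 + 135.338ms (3/7)
6. 947.368ms @ 3 + 473.684ms (3/2)
7. 1421.053ms @ 9/2 + 473.684ms (3/2)

note 4 onset = 15/7b = 676.692ms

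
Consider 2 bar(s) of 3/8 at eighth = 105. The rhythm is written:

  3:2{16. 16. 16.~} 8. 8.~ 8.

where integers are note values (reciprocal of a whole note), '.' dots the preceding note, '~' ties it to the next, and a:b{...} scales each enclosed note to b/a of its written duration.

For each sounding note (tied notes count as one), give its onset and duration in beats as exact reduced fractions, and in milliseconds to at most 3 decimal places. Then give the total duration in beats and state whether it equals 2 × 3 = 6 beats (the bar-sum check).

1) 0.0ms=0b +285.714ms=1/2b
2) 285.714ms=1/2b +285.714ms=1/2b
3) 571.429ms=1b +1142.857ms=2b
4) 1714.286ms=3b +1714.286ms=3b
Σ=6b of 6 (105bpm 3/8) — PASS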